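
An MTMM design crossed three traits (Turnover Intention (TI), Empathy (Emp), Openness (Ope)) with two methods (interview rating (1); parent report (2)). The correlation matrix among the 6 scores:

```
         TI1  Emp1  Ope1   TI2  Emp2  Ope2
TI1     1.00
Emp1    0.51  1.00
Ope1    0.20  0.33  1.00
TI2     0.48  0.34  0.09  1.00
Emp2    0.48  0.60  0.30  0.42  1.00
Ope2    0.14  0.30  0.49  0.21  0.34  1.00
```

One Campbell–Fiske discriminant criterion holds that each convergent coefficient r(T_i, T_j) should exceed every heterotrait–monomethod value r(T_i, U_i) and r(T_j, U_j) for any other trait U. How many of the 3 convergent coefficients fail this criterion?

1

Convergent coefficients and their comparison sets:
TI (methods 1·2): 0.48 vs {0.51, 0.42, 0.20, 0.21} → fail.
Emp (methods 1·2): 0.60 vs {0.51, 0.42, 0.33, 0.34} → pass.
Ope (methods 1·2): 0.49 vs {0.20, 0.21, 0.33, 0.34} → pass.
1 of 3 fail.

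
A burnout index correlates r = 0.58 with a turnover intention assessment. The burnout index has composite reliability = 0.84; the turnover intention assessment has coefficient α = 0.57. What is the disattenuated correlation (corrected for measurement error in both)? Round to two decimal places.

0.84

r_true = r_obs / √(r_xx · r_yy) = 0.58 / √(0.84 × 0.57) = 0.58 / √0.4788 = 0.58 / 0.6920 ≈ 0.84.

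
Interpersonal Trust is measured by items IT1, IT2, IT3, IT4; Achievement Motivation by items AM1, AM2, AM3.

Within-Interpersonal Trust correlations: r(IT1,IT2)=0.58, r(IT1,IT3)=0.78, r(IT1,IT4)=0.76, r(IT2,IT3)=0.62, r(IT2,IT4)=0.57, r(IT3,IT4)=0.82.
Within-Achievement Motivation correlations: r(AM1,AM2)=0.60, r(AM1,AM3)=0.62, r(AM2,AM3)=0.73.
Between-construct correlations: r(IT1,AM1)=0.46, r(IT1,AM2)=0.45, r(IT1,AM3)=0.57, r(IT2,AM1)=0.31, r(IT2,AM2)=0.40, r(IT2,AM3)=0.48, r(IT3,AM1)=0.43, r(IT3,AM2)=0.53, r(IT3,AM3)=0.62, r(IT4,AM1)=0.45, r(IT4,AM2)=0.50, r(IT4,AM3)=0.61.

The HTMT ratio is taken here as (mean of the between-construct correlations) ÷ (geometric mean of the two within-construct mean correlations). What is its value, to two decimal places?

0.72

Mean between = 5.81/12 = 0.4842.
Mean within-IT = 4.13/6 = 0.6883; mean within-AM = 1.95/3 = 0.6500.
Geometric mean = √(0.6883 × 0.6500) = 0.6689.
HTMT = 0.4842 / 0.6689 = 0.72.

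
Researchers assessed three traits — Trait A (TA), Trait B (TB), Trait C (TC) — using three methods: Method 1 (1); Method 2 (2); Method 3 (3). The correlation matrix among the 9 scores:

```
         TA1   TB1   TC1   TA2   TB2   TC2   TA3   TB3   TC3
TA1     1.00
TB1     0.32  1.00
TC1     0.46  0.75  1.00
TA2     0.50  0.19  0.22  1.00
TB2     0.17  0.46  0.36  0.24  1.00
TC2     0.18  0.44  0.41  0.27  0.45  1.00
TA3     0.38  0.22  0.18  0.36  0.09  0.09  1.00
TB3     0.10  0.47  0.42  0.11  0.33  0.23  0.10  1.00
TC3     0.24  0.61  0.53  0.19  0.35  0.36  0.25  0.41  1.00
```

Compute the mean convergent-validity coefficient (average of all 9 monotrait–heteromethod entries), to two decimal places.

0.42

Convergent values: 0.50, 0.38, 0.36, 0.46, 0.47, 0.33, 0.41, 0.53, 0.36; mean = 3.80/9 = 0.42.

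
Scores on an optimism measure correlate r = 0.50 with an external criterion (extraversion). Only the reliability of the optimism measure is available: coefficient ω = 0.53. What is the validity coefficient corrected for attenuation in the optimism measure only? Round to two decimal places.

Single correction: r_c = r_obs / √r_xx = 0.50 / √0.53 = 0.50 / 0.7280 ≈ 0.69.

0.69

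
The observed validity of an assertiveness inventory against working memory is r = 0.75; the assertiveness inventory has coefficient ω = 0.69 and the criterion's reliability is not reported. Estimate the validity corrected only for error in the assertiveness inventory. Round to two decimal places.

0.90

Single correction: r_c = r_obs / √r_xx = 0.75 / √0.69 = 0.75 / 0.8307 ≈ 0.90.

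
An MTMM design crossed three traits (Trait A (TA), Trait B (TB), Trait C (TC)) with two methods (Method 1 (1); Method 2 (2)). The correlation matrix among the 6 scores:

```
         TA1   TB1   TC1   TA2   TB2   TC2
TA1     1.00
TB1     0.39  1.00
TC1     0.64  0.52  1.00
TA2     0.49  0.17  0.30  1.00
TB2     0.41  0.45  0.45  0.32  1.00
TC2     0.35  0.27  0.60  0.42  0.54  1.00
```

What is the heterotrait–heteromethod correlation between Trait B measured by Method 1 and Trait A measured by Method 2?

0.17

Different traits and methods: r(TB1, TA2) = 0.17.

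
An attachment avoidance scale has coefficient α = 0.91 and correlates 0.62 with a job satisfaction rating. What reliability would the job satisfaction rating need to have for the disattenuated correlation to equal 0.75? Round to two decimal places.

0.75

r_true = r_obs / √(r_xx · r_yy) ⇒ 0.75 = 0.62 / √(0.91 · r_yy).
√(0.91 · r_yy) = 0.62 / 0.75 = 0.8267; 0.91 · r_yy = 0.6834; r_yy = 0.6834 / 0.91 ≈ 0.75.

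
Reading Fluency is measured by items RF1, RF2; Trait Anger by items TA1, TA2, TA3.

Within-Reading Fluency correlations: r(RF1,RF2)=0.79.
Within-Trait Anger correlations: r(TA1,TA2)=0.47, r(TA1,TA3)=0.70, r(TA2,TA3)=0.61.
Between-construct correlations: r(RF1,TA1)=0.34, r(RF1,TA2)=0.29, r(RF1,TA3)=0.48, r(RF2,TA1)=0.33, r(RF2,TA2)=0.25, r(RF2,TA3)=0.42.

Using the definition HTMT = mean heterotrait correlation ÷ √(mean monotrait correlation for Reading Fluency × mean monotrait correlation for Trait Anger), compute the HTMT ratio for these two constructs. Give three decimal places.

Mean heterotrait r = 2.11/6 = 0.3517.
Mean within-RF = 0.79/1 = 0.7900; mean within-TA = 1.78/3 = 0.5933.
Geometric mean = √(0.7900 × 0.5933) = 0.6846.
HTMT = 0.3517 / 0.6846 = 0.514.

0.514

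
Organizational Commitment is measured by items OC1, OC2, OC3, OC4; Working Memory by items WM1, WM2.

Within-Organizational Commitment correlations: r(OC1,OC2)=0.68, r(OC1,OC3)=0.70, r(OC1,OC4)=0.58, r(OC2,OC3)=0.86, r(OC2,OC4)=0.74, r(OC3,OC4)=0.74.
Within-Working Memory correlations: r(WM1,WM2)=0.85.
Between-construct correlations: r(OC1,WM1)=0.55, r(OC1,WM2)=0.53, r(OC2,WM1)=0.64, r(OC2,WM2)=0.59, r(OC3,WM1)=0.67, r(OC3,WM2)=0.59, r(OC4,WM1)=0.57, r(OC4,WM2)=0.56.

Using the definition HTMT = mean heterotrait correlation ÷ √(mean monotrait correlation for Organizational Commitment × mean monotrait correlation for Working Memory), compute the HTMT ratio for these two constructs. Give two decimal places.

0.75

Mean between = 4.70/8 = 0.5875.
Mean within-OC = 4.30/6 = 0.7167; mean within-WM = 0.85/1 = 0.8500.
Geometric mean = √(0.7167 × 0.8500) = 0.7805.
HTMT = 0.5875 / 0.7805 = 0.75.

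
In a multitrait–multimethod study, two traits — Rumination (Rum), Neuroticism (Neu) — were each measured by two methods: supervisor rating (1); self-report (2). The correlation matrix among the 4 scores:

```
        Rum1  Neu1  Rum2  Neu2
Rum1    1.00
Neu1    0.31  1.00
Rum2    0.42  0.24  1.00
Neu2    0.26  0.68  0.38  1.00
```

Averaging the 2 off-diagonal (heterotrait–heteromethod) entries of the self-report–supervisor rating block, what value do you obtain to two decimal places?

0.25

HTHM values (method 2 × method 1): 0.24, 0.26; mean = 0.50/2 = 0.25.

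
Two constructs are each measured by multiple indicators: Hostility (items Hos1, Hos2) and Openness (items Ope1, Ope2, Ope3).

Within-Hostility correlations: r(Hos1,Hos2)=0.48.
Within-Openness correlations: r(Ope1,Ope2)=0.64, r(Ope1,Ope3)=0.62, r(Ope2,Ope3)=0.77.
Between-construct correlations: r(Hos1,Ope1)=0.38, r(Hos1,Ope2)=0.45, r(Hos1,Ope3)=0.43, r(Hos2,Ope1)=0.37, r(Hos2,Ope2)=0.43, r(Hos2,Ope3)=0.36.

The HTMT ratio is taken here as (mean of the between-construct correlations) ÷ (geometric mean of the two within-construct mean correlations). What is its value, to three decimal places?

Mean between = 2.42/6 = 0.4033.
Mean within-Hos = 0.48/1 = 0.4800; mean within-Ope = 2.03/3 = 0.6767.
Geometric mean = √(0.4800 × 0.6767) = 0.5699.
HTMT = 0.4033 / 0.5699 = 0.708.

0.708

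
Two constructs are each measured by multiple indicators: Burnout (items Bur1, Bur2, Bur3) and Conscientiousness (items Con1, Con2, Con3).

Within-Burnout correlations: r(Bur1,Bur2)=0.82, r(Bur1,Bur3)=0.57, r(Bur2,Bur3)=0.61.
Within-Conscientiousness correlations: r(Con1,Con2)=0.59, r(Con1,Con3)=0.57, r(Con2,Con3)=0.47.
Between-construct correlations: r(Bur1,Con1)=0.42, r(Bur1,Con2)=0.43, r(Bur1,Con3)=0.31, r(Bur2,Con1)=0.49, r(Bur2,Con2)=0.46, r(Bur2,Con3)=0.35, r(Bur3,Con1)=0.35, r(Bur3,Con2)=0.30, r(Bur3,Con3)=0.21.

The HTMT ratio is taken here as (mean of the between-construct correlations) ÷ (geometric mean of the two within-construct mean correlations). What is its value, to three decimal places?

Mean heterotrait r = 3.32/9 = 0.3689.
Mean within-Bur = 2.00/3 = 0.6667; mean within-Con = 1.63/3 = 0.5433.
Geometric mean = √(0.6667 × 0.5433) = 0.6018.
HTMT = 0.3689 / 0.6018 = 0.613.

0.613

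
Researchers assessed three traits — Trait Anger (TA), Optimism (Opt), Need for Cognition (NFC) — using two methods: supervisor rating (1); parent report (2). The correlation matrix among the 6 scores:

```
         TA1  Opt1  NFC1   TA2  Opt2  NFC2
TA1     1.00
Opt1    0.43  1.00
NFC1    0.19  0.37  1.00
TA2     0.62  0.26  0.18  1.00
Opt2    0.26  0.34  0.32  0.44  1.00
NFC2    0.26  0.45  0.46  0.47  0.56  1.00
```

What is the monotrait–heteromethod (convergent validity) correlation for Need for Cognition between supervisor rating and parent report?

0.46

Same trait (NFC), different methods: r(NFC1, NFC2) = 0.46.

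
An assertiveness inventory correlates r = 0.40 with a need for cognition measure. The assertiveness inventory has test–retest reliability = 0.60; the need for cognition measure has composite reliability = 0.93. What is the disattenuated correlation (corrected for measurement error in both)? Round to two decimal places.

0.54

r_true = r_obs / √(r_xx · r_yy) = 0.40 / √(0.60 × 0.93) = 0.40 / √0.5580 = 0.40 / 0.7470 ≈ 0.54.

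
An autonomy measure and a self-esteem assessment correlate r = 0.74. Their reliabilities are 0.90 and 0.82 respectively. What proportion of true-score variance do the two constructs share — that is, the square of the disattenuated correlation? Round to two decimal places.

0.74

Disattenuated r = 0.74 / √(0.90 × 0.82) = 0.74 / 0.8591 = 0.8614.
Shared true-score variance = 0.8614² = 0.7420 ≈ 0.74.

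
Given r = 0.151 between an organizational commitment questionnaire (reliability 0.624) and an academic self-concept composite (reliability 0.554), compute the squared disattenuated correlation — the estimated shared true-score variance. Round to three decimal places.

0.066

Disattenuated r = 0.151 / √(0.624 × 0.554) = 0.151 / 0.5880 = 0.2568.
Shared true-score variance = 0.2568² = 0.0659 ≈ 0.066.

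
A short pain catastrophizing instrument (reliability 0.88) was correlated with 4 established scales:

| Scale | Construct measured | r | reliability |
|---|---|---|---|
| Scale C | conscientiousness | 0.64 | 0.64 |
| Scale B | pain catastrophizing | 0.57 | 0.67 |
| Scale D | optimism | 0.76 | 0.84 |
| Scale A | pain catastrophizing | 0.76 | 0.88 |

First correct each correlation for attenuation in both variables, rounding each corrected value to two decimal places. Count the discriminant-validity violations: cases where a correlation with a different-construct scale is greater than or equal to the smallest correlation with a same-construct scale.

2

Disattenuated r (r / √(r_scale · r_new)):
  Scale C (disc): 0.64 / √(0.64·0.88) = 0.85
  Scale B (conv): 0.57 / √(0.67·0.88) = 0.74
  Scale D (disc): 0.76 / √(0.84·0.88) = 0.88
  Scale A (conv): 0.76 / √(0.88·0.88) = 0.86
Smallest convergent = 0.74. Discriminant values: 0.85, 0.88; count ≥ 0.74 → 2.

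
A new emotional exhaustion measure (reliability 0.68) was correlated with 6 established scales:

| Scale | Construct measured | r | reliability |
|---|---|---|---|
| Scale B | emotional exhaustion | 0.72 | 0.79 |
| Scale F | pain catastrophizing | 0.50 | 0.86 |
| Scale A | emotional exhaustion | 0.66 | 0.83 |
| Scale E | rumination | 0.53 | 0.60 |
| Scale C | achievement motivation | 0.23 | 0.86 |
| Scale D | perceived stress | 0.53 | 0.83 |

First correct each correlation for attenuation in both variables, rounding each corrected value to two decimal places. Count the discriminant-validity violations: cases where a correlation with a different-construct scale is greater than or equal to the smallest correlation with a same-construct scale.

Disattenuated r (r / √(r_scale · r_new)):
  Scale B (conv): 0.72 / √(0.79·0.68) = 0.98
  Scale F (disc): 0.50 / √(0.86·0.68) = 0.65
  Scale A (conv): 0.66 / √(0.83·0.68) = 0.88
  Scale E (disc): 0.53 / √(0.60·0.68) = 0.83
  Scale C (disc): 0.23 / √(0.86·0.68) = 0.30
  Scale D (disc): 0.53 / √(0.83·0.68) = 0.71
Smallest convergent = 0.88. Discriminant values: 0.65, 0.83, 0.30, 0.71; count ≥ 0.88 → 0.

0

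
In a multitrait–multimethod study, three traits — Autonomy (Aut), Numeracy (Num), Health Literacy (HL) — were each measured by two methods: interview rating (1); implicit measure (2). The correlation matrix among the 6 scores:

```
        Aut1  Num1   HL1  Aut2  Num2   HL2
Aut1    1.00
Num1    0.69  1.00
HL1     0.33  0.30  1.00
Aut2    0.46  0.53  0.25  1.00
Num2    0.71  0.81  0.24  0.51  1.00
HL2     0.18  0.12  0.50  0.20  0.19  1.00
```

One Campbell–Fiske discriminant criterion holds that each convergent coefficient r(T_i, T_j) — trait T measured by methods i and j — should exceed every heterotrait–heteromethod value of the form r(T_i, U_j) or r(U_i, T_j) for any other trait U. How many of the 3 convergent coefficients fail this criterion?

1

Each convergent coefficient versus the relevant comparison correlations:
Aut (methods 1·2): 0.46 vs {0.71, 0.53, 0.18, 0.25} → fail.
Num (methods 1·2): 0.81 vs {0.53, 0.71, 0.12, 0.24} → pass.
HL (methods 1·2): 0.50 vs {0.25, 0.18, 0.24, 0.12} → pass.
1 of 3 fail.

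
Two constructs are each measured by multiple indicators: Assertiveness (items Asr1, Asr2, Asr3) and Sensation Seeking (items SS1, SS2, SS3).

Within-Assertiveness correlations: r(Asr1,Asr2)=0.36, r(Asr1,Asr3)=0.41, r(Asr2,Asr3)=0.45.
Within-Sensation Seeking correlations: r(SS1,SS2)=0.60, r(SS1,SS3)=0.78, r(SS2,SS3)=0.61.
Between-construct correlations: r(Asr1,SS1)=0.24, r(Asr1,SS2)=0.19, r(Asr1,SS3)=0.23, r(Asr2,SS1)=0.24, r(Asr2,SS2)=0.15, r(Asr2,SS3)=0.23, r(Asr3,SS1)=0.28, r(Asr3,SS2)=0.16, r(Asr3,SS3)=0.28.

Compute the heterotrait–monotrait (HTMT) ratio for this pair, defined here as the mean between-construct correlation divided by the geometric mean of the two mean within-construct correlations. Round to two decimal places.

Mean between = 2.00/9 = 0.2222.
Mean within-Asr = 1.22/3 = 0.4067; mean within-SS = 1.99/3 = 0.6633.
Geometric mean = √(0.4067 × 0.6633) = 0.5194.
HTMT = 0.2222 / 0.5194 = 0.43.

0.43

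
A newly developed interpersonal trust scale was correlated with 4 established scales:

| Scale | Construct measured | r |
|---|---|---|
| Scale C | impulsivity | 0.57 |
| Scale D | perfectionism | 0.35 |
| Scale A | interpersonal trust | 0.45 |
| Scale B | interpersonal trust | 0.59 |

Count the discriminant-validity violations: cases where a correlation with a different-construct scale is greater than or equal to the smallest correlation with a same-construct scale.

1

Convergent (same construct = interpersonal trust): Scale A, Scale B.
Smallest convergent = 0.45. Discriminant values: 0.57, 0.35; count ≥ 0.45 → 1.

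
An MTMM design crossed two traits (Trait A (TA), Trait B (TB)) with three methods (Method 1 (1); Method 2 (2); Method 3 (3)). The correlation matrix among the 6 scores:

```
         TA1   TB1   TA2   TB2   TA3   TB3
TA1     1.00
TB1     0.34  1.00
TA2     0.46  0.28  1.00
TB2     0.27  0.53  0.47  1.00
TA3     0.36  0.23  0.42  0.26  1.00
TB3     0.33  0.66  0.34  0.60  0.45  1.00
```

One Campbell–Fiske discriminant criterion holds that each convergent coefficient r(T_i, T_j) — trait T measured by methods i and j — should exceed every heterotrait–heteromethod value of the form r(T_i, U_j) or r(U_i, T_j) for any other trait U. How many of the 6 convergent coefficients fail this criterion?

0

Convergent coefficients and their comparison sets:
TA (methods 1·2): 0.46 vs {0.27, 0.28} → pass.
TA (methods 1·3): 0.36 vs {0.33, 0.23} → pass.
TA (methods 2·3): 0.42 vs {0.34, 0.26} → pass.
TB (methods 1·2): 0.53 vs {0.28, 0.27} → pass.
TB (methods 1·3): 0.66 vs {0.23, 0.33} → pass.
TB (methods 2·3): 0.60 vs {0.26, 0.34} → pass.
0 of 6 fail.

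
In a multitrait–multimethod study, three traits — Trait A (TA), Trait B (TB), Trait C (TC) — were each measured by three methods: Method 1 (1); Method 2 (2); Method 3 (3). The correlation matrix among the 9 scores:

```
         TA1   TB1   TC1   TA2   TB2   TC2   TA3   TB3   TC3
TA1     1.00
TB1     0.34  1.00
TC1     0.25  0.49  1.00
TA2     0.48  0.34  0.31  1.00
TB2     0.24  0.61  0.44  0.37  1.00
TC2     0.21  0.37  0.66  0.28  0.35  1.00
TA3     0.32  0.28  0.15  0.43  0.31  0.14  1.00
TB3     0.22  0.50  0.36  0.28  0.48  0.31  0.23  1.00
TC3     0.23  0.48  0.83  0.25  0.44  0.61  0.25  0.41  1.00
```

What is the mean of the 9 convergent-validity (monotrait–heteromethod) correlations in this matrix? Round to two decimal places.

Convergent values: 0.48, 0.32, 0.43, 0.61, 0.50, 0.48, 0.66, 0.83, 0.61; mean = 4.92/9 = 0.55.

0.55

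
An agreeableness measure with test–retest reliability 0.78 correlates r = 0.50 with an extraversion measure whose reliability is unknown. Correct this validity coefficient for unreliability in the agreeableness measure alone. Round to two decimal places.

Single correction: r_c = r_obs / √r_xx = 0.50 / √0.78 = 0.50 / 0.8832 ≈ 0.57.

0.57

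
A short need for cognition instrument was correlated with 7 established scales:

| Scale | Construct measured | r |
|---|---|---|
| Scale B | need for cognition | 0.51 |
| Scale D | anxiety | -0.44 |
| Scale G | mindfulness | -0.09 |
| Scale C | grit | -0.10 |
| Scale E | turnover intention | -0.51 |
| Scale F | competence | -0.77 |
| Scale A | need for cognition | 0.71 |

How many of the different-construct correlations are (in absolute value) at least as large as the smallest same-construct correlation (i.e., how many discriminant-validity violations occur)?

Convergent (same construct = need for cognition): Scale B, Scale A.
Smallest convergent = 0.51. Discriminant |r|: 0.44, 0.09, 0.10, 0.51, 0.77; count ≥ 0.51 → 2.

2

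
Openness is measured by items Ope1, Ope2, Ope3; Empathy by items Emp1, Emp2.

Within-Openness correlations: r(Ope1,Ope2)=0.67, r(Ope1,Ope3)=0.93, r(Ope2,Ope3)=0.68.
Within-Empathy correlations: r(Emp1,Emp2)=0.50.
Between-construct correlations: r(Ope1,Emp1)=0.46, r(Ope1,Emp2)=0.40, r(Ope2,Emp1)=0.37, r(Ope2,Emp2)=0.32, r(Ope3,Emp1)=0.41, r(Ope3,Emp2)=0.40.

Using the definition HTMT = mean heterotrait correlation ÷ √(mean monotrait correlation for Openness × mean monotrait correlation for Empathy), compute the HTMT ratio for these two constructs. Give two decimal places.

Between-construct mean = 2.36/6 = 0.3933.
Mean within-Ope = 2.28/3 = 0.7600; mean within-Emp = 0.50/1 = 0.5000.
Geometric mean = √(0.7600 × 0.5000) = 0.6164.
HTMT = 0.3933 / 0.6164 = 0.64.

0.64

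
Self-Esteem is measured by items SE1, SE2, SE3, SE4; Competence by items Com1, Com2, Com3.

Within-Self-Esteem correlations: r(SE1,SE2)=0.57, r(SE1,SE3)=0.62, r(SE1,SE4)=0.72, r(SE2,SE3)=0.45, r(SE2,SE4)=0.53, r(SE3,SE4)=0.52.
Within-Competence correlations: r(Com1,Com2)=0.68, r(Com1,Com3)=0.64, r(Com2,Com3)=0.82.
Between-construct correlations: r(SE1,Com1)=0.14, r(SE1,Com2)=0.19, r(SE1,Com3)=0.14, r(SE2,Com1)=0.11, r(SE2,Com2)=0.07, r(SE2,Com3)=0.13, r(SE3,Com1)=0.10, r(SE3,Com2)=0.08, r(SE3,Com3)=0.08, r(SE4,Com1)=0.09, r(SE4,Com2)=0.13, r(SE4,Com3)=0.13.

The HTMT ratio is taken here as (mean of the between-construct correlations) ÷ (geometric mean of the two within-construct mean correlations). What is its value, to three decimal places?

0.182

Mean between = 1.39/12 = 0.1158.
Mean within-SE = 3.41/6 = 0.5683; mean within-Com = 2.14/3 = 0.7133.
Geometric mean = √(0.5683 × 0.7133) = 0.6367.
HTMT = 0.1158 / 0.6367 = 0.182.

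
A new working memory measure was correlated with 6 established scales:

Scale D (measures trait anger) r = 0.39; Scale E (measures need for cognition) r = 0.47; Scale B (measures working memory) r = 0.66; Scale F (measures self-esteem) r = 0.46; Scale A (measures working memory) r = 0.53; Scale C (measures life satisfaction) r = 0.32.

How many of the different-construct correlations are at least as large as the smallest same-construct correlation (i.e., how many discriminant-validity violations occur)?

0

Convergent (same construct = working memory): Scale B, Scale A.
Smallest convergent = 0.53. Discriminant values: 0.39, 0.47, 0.46, 0.32; count ≥ 0.53 → 0.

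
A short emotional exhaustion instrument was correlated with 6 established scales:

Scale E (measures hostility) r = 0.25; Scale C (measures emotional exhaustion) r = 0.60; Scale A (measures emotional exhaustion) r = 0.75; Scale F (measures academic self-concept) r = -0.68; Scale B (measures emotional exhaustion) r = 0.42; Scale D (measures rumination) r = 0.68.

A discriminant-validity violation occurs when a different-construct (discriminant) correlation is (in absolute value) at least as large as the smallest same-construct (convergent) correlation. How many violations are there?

2

Convergent (same construct = emotional exhaustion): Scale C, Scale A, Scale B.
Smallest convergent = 0.42. Discriminant |r|: 0.25, 0.68, 0.68; count ≥ 0.42 → 2.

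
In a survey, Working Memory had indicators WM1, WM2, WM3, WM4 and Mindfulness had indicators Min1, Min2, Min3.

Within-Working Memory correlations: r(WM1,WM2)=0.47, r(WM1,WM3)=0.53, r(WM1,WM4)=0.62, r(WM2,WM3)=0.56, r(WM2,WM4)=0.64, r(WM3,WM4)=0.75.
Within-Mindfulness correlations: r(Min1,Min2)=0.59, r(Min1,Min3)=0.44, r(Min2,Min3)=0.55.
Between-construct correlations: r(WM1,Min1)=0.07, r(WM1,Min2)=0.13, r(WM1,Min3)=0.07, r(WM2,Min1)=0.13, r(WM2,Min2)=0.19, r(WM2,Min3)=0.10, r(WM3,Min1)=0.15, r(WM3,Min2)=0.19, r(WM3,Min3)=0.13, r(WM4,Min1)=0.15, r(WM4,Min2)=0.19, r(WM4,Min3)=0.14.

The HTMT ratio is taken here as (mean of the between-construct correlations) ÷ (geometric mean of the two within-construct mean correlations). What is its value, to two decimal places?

Between-construct mean = 1.64/12 = 0.1367.
Mean within-WM = 3.57/6 = 0.5950; mean within-Min = 1.58/3 = 0.5267.
Geometric mean = √(0.5950 × 0.5267) = 0.5598.
HTMT = 0.1367 / 0.5598 = 0.24.

0.24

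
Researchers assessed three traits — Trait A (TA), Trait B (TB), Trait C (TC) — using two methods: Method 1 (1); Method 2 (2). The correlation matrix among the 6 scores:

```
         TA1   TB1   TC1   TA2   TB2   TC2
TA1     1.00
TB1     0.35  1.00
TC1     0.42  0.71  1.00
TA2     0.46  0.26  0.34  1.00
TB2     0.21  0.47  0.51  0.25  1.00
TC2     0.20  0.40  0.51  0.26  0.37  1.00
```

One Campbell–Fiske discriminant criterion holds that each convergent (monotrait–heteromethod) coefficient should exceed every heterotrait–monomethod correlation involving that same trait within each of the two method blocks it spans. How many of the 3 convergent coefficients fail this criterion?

Convergent coefficients and their comparison sets:
TA (methods 1·2): 0.46 vs {0.35, 0.25, 0.42, 0.26} → pass.
TB (methods 1·2): 0.47 vs {0.35, 0.25, 0.71, 0.37} → fail.
TC (methods 1·2): 0.51 vs {0.42, 0.26, 0.71, 0.37} → fail.
2 of 3 fail.

2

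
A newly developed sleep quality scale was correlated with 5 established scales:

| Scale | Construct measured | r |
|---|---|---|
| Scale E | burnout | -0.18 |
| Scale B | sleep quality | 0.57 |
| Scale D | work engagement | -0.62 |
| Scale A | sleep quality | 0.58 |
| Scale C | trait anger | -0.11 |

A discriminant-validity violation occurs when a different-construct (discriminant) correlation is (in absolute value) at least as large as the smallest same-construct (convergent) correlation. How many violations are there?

1

Convergent (same construct = sleep quality): Scale B, Scale A.
Smallest convergent = 0.57. Discriminant |r|: 0.18, 0.62, 0.11; count ≥ 0.57 → 1.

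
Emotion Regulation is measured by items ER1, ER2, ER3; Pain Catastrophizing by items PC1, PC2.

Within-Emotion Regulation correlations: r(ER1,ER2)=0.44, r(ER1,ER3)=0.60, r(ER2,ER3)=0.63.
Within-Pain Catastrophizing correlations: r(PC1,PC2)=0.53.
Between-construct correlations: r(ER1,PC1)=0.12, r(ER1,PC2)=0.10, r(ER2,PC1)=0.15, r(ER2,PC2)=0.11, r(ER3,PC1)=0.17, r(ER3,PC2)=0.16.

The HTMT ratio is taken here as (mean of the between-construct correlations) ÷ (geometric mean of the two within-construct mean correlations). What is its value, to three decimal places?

0.249

Mean between = 0.81/6 = 0.1350.
Mean within-ER = 1.67/3 = 0.5567; mean within-PC = 0.53/1 = 0.5300.
Geometric mean = √(0.5567 × 0.5300) = 0.5432.
HTMT = 0.1350 / 0.5432 = 0.249.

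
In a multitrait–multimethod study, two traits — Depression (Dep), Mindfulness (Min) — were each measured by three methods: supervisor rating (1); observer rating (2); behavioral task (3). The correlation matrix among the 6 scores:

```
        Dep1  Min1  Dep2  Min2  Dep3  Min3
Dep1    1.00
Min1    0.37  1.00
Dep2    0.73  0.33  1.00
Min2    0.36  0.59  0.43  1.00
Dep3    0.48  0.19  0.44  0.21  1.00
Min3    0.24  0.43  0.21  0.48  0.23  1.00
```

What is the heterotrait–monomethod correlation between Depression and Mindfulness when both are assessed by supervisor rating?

Different traits, same method: r(Dep1, Min1) = 0.37.

0.37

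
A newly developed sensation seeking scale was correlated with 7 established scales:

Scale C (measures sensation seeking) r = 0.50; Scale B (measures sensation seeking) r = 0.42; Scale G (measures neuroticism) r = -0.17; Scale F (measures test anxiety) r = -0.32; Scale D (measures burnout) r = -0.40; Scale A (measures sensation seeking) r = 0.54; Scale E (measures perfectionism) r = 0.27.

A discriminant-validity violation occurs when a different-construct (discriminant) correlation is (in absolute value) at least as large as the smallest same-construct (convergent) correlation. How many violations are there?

0

Convergent (same construct = sensation seeking): Scale C, Scale B, Scale A.
Smallest convergent = 0.42. Discriminant |r|: 0.17, 0.32, 0.40, 0.27; count ≥ 0.42 → 0.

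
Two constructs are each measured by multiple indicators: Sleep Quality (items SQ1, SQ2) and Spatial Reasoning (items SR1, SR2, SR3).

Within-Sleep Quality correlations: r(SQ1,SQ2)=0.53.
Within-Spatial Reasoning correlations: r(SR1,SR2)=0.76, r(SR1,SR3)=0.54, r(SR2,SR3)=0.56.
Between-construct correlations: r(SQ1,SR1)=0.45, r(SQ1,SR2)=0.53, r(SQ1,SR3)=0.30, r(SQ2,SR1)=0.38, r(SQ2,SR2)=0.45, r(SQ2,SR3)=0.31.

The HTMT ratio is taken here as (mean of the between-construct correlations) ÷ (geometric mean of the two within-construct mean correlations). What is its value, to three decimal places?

Mean between = 2.42/6 = 0.4033.
Mean within-SQ = 0.53/1 = 0.5300; mean within-SR = 1.86/3 = 0.6200.
Geometric mean = √(0.5300 × 0.6200) = 0.5732.
HTMT = 0.4033 / 0.5732 = 0.704.

0.704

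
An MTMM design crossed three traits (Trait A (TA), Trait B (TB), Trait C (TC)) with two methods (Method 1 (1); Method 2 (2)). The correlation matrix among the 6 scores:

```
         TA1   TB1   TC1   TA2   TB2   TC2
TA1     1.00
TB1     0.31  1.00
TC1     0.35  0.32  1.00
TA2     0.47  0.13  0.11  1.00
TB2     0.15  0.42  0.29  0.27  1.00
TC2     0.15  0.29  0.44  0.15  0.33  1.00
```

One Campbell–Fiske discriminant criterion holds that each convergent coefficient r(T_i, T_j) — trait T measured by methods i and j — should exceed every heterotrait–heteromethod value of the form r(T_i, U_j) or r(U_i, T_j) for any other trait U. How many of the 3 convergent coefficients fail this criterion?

Convergent coefficients and their comparison sets:
TA (methods 1·2): 0.47 vs {0.15, 0.13, 0.15, 0.11} → pass.
TB (methods 1·2): 0.42 vs {0.13, 0.15, 0.29, 0.29} → pass.
TC (methods 1·2): 0.44 vs {0.11, 0.15, 0.29, 0.29} → pass.
0 of 3 fail.

0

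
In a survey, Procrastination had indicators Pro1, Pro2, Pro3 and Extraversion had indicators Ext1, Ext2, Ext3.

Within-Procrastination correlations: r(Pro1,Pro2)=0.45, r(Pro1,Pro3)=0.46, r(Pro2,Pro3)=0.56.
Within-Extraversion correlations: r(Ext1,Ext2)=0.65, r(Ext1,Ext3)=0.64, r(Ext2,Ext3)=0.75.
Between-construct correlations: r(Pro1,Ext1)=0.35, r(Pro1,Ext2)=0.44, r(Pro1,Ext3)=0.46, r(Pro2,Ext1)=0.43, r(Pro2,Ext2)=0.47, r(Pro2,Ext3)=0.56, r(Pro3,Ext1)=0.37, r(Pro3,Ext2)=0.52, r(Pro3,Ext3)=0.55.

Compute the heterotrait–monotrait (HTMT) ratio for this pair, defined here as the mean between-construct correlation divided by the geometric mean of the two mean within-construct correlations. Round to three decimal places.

Mean between = 4.15/9 = 0.4611.
Mean within-Pro = 1.47/3 = 0.4900; mean within-Ext = 2.04/3 = 0.6800.
Geometric mean = √(0.4900 × 0.6800) = 0.5772.
HTMT = 0.4611 / 0.5772 = 0.799.

0.799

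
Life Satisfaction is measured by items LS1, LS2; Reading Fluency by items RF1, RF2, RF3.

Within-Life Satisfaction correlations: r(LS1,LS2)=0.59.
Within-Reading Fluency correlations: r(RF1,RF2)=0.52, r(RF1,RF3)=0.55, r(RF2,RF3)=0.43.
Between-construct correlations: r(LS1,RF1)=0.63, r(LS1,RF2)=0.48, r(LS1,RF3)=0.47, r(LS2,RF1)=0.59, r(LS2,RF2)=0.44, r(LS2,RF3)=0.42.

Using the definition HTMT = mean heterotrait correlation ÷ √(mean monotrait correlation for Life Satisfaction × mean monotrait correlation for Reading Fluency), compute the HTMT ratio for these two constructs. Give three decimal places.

Between-construct mean = 3.03/6 = 0.5050.
Mean within-LS = 0.59/1 = 0.5900; mean within-RF = 1.50/3 = 0.5000.
Geometric mean = √(0.5900 × 0.5000) = 0.5431.
HTMT = 0.5050 / 0.5431 = 0.930.

0.930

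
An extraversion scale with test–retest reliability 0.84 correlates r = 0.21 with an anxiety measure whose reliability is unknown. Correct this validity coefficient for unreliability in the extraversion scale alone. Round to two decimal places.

0.23

Single correction: r_c = r_obs / √r_xx = 0.21 / √0.84 = 0.21 / 0.9165 ≈ 0.23.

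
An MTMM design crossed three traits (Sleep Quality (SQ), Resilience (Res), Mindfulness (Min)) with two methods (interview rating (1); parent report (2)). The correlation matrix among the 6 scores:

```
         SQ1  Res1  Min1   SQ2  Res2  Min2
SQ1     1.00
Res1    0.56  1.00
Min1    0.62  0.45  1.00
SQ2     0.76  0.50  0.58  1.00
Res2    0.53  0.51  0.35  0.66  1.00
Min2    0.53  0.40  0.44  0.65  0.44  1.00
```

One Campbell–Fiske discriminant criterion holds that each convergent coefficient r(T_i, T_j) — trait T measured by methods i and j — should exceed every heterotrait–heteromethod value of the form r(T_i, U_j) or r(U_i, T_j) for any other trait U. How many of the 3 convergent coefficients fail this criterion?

Convergent coefficients and their comparison sets:
SQ (methods 1·2): 0.76 vs {0.53, 0.50, 0.53, 0.58} → pass.
Res (methods 1·2): 0.51 vs {0.50, 0.53, 0.40, 0.35} → fail.
Min (methods 1·2): 0.44 vs {0.58, 0.53, 0.35, 0.40} → fail.
2 of 3 fail.

2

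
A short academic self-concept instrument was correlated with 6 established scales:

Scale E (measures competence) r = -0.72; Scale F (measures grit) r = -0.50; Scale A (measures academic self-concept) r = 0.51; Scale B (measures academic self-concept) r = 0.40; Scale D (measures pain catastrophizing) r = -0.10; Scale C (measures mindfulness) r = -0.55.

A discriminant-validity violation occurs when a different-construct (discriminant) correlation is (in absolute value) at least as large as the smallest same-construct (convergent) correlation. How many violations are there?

Convergent (same construct = academic self-concept): Scale A, Scale B.
Smallest convergent = 0.40. Discriminant |r|: 0.72, 0.50, 0.10, 0.55; count ≥ 0.40 → 3.

3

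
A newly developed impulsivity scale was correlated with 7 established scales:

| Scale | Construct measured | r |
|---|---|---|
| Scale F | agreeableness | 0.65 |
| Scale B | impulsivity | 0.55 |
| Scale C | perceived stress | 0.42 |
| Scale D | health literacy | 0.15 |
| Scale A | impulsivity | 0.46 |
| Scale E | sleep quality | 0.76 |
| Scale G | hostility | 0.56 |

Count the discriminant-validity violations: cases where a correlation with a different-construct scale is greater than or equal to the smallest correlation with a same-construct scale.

Convergent (same construct = impulsivity): Scale B, Scale A.
Smallest convergent = 0.46. Discriminant values: 0.65, 0.42, 0.15, 0.76, 0.56; count ≥ 0.46 → 3.

3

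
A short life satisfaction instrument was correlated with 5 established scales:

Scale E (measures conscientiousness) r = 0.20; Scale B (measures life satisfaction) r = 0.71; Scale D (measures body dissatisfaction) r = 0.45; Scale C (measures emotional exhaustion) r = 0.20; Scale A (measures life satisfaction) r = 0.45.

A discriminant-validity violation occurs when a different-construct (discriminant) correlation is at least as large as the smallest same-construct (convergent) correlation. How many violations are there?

Convergent (same construct = life satisfaction): Scale B, Scale A.
Smallest convergent = 0.45. Discriminant values: 0.20, 0.45, 0.20; count ≥ 0.45 → 1.

1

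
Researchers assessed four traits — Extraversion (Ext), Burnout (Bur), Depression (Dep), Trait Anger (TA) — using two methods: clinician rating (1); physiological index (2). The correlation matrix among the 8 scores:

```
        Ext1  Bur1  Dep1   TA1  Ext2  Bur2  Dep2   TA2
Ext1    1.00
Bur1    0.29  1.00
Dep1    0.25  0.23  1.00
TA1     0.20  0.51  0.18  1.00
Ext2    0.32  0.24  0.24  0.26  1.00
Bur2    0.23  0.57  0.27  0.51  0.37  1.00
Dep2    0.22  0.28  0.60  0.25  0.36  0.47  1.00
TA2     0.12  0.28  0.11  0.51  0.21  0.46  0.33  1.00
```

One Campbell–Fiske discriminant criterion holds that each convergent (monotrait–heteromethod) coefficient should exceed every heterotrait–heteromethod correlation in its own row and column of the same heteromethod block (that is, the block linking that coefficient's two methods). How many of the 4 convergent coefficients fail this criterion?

1

Each convergent coefficient versus the relevant comparison correlations:
Ext (methods 1·2): 0.32 vs {0.23, 0.24, 0.22, 0.24, 0.12, 0.26} → pass.
Bur (methods 1·2): 0.57 vs {0.24, 0.23, 0.28, 0.27, 0.28, 0.51} → pass.
Dep (methods 1·2): 0.60 vs {0.24, 0.22, 0.27, 0.28, 0.11, 0.25} → pass.
TA (methods 1·2): 0.51 vs {0.26, 0.12, 0.51, 0.28, 0.25, 0.11} → fail.
1 of 4 fail.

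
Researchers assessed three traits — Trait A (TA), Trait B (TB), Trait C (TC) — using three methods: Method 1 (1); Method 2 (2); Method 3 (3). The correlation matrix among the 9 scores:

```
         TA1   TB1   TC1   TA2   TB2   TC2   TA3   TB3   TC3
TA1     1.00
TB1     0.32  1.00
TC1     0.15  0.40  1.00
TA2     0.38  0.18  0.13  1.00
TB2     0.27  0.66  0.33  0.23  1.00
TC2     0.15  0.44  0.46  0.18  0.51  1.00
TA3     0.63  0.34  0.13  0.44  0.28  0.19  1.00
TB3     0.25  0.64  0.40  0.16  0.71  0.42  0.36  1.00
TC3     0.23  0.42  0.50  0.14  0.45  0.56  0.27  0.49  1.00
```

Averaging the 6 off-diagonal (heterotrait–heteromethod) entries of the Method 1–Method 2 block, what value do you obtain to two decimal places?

HTHM values (method 1 × method 2): 0.27, 0.15, 0.18, 0.44, 0.13, 0.33; mean = 1.50/6 = 0.25.

0.25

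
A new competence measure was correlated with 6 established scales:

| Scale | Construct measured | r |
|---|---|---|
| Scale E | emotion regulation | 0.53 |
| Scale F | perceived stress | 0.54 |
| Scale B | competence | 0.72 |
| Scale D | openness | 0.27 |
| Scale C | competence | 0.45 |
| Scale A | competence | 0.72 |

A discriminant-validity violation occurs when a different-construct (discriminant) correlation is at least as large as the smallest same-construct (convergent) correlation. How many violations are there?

Convergent (same construct = competence): Scale B, Scale C, Scale A.
Smallest convergent = 0.45. Discriminant values: 0.53, 0.54, 0.27; count ≥ 0.45 → 2.

2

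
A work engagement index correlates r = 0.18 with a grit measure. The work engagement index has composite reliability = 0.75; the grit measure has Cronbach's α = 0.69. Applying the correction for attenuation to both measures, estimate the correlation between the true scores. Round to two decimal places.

0.25

r_true = r_obs / √(r_xx · r_yy) = 0.18 / √(0.75 × 0.69) = 0.18 / √0.5175 = 0.18 / 0.7194 ≈ 0.25.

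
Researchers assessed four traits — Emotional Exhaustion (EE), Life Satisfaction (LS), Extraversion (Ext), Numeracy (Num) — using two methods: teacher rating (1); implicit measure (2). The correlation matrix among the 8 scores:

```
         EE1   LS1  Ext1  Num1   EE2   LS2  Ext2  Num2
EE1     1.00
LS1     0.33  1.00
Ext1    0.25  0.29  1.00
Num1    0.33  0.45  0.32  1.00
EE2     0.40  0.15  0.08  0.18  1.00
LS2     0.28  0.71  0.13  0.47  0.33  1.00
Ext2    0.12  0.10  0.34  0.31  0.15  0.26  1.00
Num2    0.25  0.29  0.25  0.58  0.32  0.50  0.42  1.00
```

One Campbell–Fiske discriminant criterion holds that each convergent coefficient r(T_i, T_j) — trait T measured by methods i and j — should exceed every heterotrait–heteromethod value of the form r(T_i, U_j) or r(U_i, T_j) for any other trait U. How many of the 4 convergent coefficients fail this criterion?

Checking each validity diagonal entry against its comparison values:
EE (methods 1·2): 0.40 vs {0.28, 0.15, 0.12, 0.08, 0.25, 0.18} → pass.
LS (methods 1·2): 0.71 vs {0.15, 0.28, 0.10, 0.13, 0.29, 0.47} → pass.
Ext (methods 1·2): 0.34 vs {0.08, 0.12, 0.13, 0.10, 0.25, 0.31} → pass.
Num (methods 1·2): 0.58 vs {0.18, 0.25, 0.47, 0.29, 0.31, 0.25} → pass.
0 of 4 fail.

0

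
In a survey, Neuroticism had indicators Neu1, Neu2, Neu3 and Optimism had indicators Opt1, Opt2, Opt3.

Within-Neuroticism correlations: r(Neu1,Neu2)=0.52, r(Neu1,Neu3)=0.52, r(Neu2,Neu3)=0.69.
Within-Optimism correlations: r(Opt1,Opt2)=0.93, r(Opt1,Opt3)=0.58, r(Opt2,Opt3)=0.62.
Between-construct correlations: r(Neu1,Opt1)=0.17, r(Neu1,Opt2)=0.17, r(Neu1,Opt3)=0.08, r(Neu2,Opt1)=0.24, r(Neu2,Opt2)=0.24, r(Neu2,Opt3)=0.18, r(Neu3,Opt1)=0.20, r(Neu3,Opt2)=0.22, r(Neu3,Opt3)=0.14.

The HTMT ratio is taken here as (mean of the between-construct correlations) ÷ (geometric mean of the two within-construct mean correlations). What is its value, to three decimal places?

0.285

Mean heterotrait r = 1.64/9 = 0.1822.
Mean within-Neu = 1.73/3 = 0.5767; mean within-Opt = 2.13/3 = 0.7100.
Geometric mean = √(0.5767 × 0.7100) = 0.6399.
HTMT = 0.1822 / 0.6399 = 0.285.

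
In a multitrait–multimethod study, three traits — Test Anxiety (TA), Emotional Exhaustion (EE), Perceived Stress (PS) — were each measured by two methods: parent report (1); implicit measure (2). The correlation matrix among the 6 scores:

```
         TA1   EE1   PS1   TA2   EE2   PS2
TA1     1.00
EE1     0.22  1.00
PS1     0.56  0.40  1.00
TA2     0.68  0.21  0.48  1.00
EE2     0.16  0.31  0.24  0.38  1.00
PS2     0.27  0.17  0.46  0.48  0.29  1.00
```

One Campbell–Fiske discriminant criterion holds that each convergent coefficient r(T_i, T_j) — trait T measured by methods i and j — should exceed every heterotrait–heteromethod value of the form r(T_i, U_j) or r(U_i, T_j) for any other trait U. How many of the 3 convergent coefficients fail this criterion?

1

Convergent coefficients and their comparison sets:
TA (methods 1·2): 0.68 vs {0.16, 0.21, 0.27, 0.48} → pass.
EE (methods 1·2): 0.31 vs {0.21, 0.16, 0.17, 0.24} → pass.
PS (methods 1·2): 0.46 vs {0.48, 0.27, 0.24, 0.17} → fail.
1 of 3 fail.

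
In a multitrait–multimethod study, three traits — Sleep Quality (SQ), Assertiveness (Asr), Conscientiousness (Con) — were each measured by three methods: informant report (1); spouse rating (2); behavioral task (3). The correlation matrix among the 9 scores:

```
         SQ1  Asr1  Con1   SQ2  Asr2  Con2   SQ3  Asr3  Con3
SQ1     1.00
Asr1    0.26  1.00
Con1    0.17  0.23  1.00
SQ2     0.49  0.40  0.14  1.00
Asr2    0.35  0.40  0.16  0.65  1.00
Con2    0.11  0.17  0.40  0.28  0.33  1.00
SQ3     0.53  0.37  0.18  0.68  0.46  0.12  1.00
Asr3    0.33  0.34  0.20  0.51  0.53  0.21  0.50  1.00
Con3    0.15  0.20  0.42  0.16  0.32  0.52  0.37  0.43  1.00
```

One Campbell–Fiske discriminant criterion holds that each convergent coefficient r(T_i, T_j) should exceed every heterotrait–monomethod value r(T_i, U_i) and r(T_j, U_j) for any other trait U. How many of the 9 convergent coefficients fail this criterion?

Each convergent coefficient versus the relevant comparison correlations:
SQ (methods 1·2): 0.49 vs {0.26, 0.65, 0.17, 0.28} → fail.
SQ (methods 1·3): 0.53 vs {0.26, 0.50, 0.17, 0.37} → pass.
SQ (methods 2·3): 0.68 vs {0.65, 0.50, 0.28, 0.37} → pass.
Asr (methods 1·2): 0.40 vs {0.26, 0.65, 0.23, 0.33} → fail.
Asr (methods 1·3): 0.34 vs {0.26, 0.50, 0.23, 0.43} → fail.
Asr (methods 2·3): 0.53 vs {0.65, 0.50, 0.33, 0.43} → fail.
Con (methods 1·2): 0.40 vs {0.17, 0.28, 0.23, 0.33} → pass.
Con (methods 1·3): 0.42 vs {0.17, 0.37, 0.23, 0.43} → fail.
Con (methods 2·3): 0.52 vs {0.28, 0.37, 0.33, 0.43} → pass.
5 of 9 fail.

5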